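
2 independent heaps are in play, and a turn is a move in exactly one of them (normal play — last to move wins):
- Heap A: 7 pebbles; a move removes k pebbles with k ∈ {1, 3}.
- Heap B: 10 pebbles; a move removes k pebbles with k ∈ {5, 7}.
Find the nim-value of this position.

3

For heap A, compute g(0), g(1), … with moves {1, 3}:
k:     0  1  2  3  4  5  6  7
g(k):  0  1  0  1  0  1  0  1
So g(7) = 1.
Grundy values for heap B (subtraction set {5, 7}):
g(0) = mex{} = 0
g(1) = mex{} = 0
g(2) = mex{} = 0
g(3) = mex{} = 0
g(4) = mex{} = 0
g(5) = mex{0} = 1
g(6) = mex{0} = 1
g(7) = mex{0} = 1
g(8) = mex{0} = 1
g(9) = mex{0} = 1
g(10) = mex{0,1} = 2
So g(10) = 2.
By the Sprague-Grundy theorem, the Grundy value of a sum of independent games is the XOR of the component values.
Combined value = 1 ⊕ 2 = 3.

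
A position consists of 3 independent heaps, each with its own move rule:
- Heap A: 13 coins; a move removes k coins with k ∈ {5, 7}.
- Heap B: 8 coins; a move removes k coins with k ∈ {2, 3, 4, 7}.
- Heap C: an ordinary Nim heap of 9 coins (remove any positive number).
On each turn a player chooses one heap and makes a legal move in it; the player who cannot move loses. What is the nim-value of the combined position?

For heap A, compute g(0), g(1), … with moves {5, 7}:
k:     0  1  2  3  4  5  6  7  8  9 10 11 12 13
g(k):  0  0  0  0  0  1  1  1  1  1  2  2  0  0
So g(13) = 0.
For heap B, compute g(0), g(1), … with moves {2, 3, 4, 7}:
g(0) = mex{} = 0
g(1) = mex{} = 0
g(2) = mex{0} = 1
g(3) = mex{0} = 1
g(4) = mex{0,1} = 2
g(5) = mex{0,1} = 2
g(6) = mex{1,2} = 0
g(7) = mex{0,1,2} = 3
g(8) = mex{0,2} = 1
So g(8) = 1.
Heap C is a plain Nim heap of size 9, so its Grundy value is 9.
By the Sprague-Grundy theorem, the Grundy value of a sum of independent games is the XOR of the component values.
Combined value = 0 ⊕ 1 ⊕ 9 = 8.

8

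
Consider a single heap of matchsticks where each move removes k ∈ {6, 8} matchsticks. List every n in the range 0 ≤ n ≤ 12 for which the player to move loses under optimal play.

Grundy values for subtraction set {6, 8}:
k:     0  1  2  3  4  5  6  7  8  9 10 11 12
g(k):  0  0  0  0  0  0  1  1  1  1  1  1  2
The P-positions (g = 0) in 0..12 are 0, 1, 2, 3, 4, 5.

0, 1, 2, 3, 4, 5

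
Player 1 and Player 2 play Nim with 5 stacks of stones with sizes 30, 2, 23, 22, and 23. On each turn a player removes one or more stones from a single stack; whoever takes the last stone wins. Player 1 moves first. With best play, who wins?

Player 1 wins

In binary:
  11110  (30)
  00010  (2)
  10111  (23)
  10110  (22)
  10111  (23)
  -----
  01010  (10)
The nim-sum is 10 ≠ 0, so this is an N-position: the player to move can win; Player 1 has a winning move.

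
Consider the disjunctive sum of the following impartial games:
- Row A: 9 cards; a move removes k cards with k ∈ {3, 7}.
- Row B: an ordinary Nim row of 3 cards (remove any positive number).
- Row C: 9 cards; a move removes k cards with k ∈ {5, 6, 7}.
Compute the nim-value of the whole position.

Build the Grundy sequence for row A with g(k) = mex{g(k−s) : s ∈ {3, 7}, s ≤ k}:
g(0) = mex{} = 0
g(1) = mex{} = 0
g(2) = mex{} = 0
g(3) = mex{0} = 1
g(4) = mex{0} = 1
g(5) = mex{0} = 1
g(6) = mex{1} = 0
g(7) = mex{0,1} = 2
g(8) = mex{0,1} = 2
g(9) = mex{0} = 1
So g(9) = 1.
Row B is a plain Nim row of size 3, so its Grundy value is 3.
For row C, compute g(0), g(1), … with moves {5, 6, 7}:
k:     0  1  2  3  4  5  6  7  8  9
g(k):  0  0  0  0  0  1  1  1  1  1
So g(9) = 1.
The value of a disjunctive sum is the nim-sum of the parts.
Combined value = 1 ⊕ 3 ⊕ 1 = 3.

3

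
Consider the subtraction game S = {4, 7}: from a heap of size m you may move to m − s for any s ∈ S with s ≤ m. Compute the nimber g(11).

0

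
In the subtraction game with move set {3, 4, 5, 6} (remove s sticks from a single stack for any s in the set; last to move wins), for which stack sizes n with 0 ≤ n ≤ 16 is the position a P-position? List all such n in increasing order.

Build the Grundy sequence with g(k) = mex{g(k−s) : s ∈ {3, 4, 5, 6}, s ≤ k}:
k:     0  1  2  3  4  5  6  7  8  9 10 11 12 13 14 15 16
g(k):  0  0  0  1  1  1  2  2  2  0  0  0  1  1  1  2  2
The P-positions (g = 0) in 0..16 are 0, 1, 2, 9, 10, 11.

0, 1, 2, 9, 10, 11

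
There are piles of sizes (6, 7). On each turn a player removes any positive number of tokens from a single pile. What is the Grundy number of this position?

1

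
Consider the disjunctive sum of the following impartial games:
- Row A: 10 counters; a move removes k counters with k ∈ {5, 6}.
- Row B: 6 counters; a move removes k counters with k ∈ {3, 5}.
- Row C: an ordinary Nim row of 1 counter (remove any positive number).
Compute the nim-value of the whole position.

Build the Grundy sequence for row A with g(k) = mex{g(k−s) : s ∈ {5, 6}, s ≤ k}:
k:     0  1  2  3  4  5  6  7  8  9 10
g(k):  0  0  0  0  0  1  1  1  1  1  2
So g(10) = 2.
For row B, compute g(0), g(1), … with moves {3, 5}:
k:     0  1  2  3  4  5  6
g(k):  0  0  0  1  1  1  2
So g(6) = 2.
Row C is a plain Nim row of size 1, so its Grundy value is 1.
By the Sprague-Grundy theorem, the Grundy value of a sum of independent games is the XOR of the component values.
Combined value = 2 XOR 2 XOR 1 = 1.

1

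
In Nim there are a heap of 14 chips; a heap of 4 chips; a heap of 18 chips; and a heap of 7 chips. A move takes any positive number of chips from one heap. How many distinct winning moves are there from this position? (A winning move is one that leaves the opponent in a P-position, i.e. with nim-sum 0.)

Write each in binary and XOR column by column:
  01110  (14)
  00100  (4)
  10010  (18)
  00111  (7)
  -----
  11111  (31)
The overall nim-sum is X = 31. A heap of size p has a winning move iff p XOR X < p (reduce it to p XOR X).
  14: 14 XOR 31 = 17 ≥ 14 — no move.
  4: 4 XOR 31 = 27 ≥ 4 — no move.
  18: 18 XOR 31 = 13 < 18 — winning move (to 13).
  7: 7 XOR 31 = 24 ≥ 7 — no move.
That gives 1 winning move.

1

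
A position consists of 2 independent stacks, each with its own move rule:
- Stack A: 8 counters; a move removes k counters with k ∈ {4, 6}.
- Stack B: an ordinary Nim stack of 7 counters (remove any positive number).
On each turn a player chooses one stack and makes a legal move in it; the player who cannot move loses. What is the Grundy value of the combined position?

5

Build the Grundy sequence for stack A with g(k) = mex{g(k−s) : s ∈ {4, 6}, s ≤ k}:
g(0) = mex{} = 0
g(1) = mex{} = 0
g(2) = mex{} = 0
g(3) = mex{} = 0
g(4) = mex{0} = 1
g(5) = mex{0} = 1
g(6) = mex{0} = 1
g(7) = mex{0} = 1
g(8) = mex{0,1} = 2
So g(8) = 2.
Stack B is a plain Nim stack of size 7, so its Grundy value is 7.
The value of a disjunctive sum is the nim-sum of the parts.
Combined value = 2 XOR 7 = 5.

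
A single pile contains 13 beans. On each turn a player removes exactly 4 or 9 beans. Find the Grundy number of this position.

0

Grundy values for subtraction set {4, 9}:
g(0) = mex{} = 0
g(1) = mex{} = 0
g(2) = mex{} = 0
g(3) = mex{} = 0
g(4) = mex{0} = 1
g(5) = mex{0} = 1
g(6) = mex{0} = 1
g(7) = mex{0} = 1
g(8) = mex{1} = 0
g(9) = mex{0,1} = 2
g(10) = mex{0,1} = 2
g(11) = mex{0,1} = 2
g(12) = mex{0} = 1
g(13) = mex{1,2} = 0
So g(13) = 0.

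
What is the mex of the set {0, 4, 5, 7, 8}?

0 is in the set but 1 is not, so the mex is 1.

1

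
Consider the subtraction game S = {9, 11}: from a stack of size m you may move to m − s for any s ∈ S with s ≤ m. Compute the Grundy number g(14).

1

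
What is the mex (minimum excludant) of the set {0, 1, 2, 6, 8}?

3

The values 0, 1, 2 are all present; 3 is the first non-negative integer missing from the set.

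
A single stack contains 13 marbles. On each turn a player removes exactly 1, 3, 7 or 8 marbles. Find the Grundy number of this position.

3

Build the Grundy sequence with g(k) = mex{g(k−s) : s ∈ {1, 3, 7, 8}, s ≤ k}:
g(0) = mex{} = 0
g(1) = mex{0} = 1
g(2) = mex{1} = 0
g(3) = mex{0} = 1
g(4) = mex{1} = 0
g(5) = mex{0} = 1
g(6) = mex{1} = 0
g(7) = mex{0} = 1
g(8) = mex{0,1} = 2
g(9) = mex{0,1,2} = 3
g(10) = mex{0,1,3} = 2
g(11) = mex{0,1,2} = 3
g(12) = mex{0,1,3} = 2
g(13) = mex{0,1,2} = 3
So g(13) = 3.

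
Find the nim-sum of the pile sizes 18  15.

Bitwise XOR of the heap sizes:
  10010  (18)
  01111  (15)
  -----
  11101  (29)

29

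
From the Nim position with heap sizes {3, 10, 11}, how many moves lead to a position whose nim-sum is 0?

Nim-sum: 3 ^ 10 ^ 11 = 2.
The overall nim-sum is X = 2. A heap of size p has a winning move iff p XOR X < p (reduce it to p XOR X).
  3: 3 XOR 2 = 1 < 3 — winning move (to 1).
  10: 10 XOR 2 = 8 < 10 — winning move (to 8).
  11: 11 XOR 2 = 9 < 11 — winning move (to 9).
That gives 3 winning moves.

3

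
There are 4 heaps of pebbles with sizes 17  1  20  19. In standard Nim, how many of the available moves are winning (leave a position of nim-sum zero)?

3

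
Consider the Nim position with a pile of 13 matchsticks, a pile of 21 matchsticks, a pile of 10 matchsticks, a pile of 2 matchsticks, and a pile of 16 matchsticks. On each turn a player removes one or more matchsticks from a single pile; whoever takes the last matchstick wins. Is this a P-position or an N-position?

P-position

In binary:
  01101  (13)
  10101  (21)
  01010  (10)
  00010  (2)
  10000  (16)
  -----
  00000  (0)
The nim-sum is 0, so this is a P-position: the player to move is in a losing position under optimal play.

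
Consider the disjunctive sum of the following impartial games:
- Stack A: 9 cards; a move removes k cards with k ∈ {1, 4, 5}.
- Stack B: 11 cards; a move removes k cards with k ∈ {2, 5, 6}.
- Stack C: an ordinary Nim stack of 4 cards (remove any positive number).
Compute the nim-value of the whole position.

For stack A, compute g(0), g(1), … with moves {1, 4, 5}:
k:     0  1  2  3  4  5  6  7  8  9
g(k):  0  1  0  1  2  3  2  3  0  1
So g(9) = 1.
Build the Grundy sequence for stack B with g(k) = mex{g(k−s) : s ∈ {2, 5, 6}, s ≤ k}:
g(0) = mex{} = 0
g(1) = mex{} = 0
g(2) = mex{0} = 1
g(3) = mex{0} = 1
g(4) = mex{1} = 0
g(5) = mex{0,1} = 2
g(6) = mex{0} = 1
g(7) = mex{0,1,2} = 3
g(8) = mex{1} = 0
g(9) = mex{0,1,3} = 2
g(10) = mex{0,2} = 1
g(11) = mex{1,2} = 0
So g(11) = 0.
Stack C is a plain Nim stack of size 4, so its Grundy value is 4.
The value of a disjunctive sum is the nim-sum of the parts.
Combined value = 1 XOR 0 XOR 4 = 5.

5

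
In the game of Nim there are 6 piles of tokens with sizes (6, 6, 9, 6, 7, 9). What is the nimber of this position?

1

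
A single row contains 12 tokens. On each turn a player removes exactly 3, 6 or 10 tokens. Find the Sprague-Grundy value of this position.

Grundy values for subtraction set {3, 6, 10}:
k:     0  1  2  3  4  5  6  7  8  9 10 11 12
g(k):  0  0  0  1  1  1  2  2  2  0  3  3  1
So g(12) = 1.

1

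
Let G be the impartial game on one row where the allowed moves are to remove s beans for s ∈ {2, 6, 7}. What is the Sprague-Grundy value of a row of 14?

Build the Grundy sequence with g(k) = mex{g(k−s) : s ∈ {2, 6, 7}, s ≤ k}:
k:     0  1  2  3  4  5  6  7  8  9 10 11 12 13 14
g(k):  0  0  1  1  0  0  1  1  2  0  3  1  2  0  0
So g(14) = 0.

0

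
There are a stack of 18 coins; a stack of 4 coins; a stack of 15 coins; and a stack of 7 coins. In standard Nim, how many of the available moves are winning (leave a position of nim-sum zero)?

Compute the nim-sum pairwise:
18 ⊕ 4 = 22
22 ⊕ 15 = 25
25 ⊕ 7 = 30
The overall nim-sum is X = 30. A stack of size p has a winning move iff p XOR X < p (reduce it to p XOR X).
  18: 18 XOR 30 = 12 < 18 — winning move (to 12).
  4: 4 XOR 30 = 26 ≥ 4 — no move.
  15: 15 XOR 30 = 17 ≥ 15 — no move.
  7: 7 XOR 30 = 25 ≥ 7 — no move.
That gives 1 winning move.

1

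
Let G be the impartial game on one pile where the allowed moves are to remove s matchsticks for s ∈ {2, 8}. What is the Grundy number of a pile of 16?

Compute g(0), g(1), … for moves {2, 8}:
k:     0  1  2  3  4  5  6  7  8  9 10 11 12 13 14 15 16
g(k):  0  0  1  1  0  0  1  1  2  2  0  0  1  1  0  0  1
So g(16) = 1.

1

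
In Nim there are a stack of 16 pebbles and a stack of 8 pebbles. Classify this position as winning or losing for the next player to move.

Winning position

Nim-sum: 16 ⊕ 8 = 24.
The nim-sum is 24 ≠ 0, so this is an N-position: the player to move can win.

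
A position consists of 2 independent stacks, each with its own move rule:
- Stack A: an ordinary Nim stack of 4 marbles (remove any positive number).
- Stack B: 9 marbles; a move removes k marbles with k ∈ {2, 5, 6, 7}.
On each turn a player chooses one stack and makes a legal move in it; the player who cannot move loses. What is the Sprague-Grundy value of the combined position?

Stack A is a plain Nim stack of size 4, so its Grundy value is 4.
For stack B, compute g(0), g(1), … with moves {2, 5, 6, 7}:
g(0) = mex{} = 0
g(1) = mex{} = 0
g(2) = mex{0} = 1
g(3) = mex{0} = 1
g(4) = mex{1} = 0
g(5) = mex{0,1} = 2
g(6) = mex{0} = 1
g(7) = mex{0,1,2} = 3
g(8) = mex{0,1} = 2
g(9) = mex{0,1,3} = 2
So g(9) = 2.
By the Sprague-Grundy theorem, the Grundy value of a sum of independent games is the XOR of the component values.
Combined value = 4 XOR 2 = 6.

6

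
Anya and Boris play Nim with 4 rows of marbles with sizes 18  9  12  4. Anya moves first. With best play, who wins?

Anya wins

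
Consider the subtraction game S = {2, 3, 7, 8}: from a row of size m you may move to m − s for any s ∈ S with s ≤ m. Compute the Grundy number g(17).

Compute g(0), g(1), … for moves {2, 3, 7, 8}:
k:     0  1  2  3  4  5  6  7  8  9 10 11 12 13 14 15 16 17
g(k):  0  0  1  1  2  0  0  1  1  2  0  0  1  1  2  0  0  1
So g(17) = 1.

1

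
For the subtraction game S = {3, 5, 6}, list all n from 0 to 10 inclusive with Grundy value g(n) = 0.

Build the Grundy sequence with g(k) = mex{g(k−s) : s ∈ {3, 5, 6}, s ≤ k}:
k:     0  1  2  3  4  5  6  7  8  9 10
g(k):  0  0  0  1  1  1  2  2  2  0  0
The P-positions (g = 0) in 0..10 are 0, 1, 2, 9, 10.

0, 1, 2, 9, 10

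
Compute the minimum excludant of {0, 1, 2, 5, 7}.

The values 0, 1, 2 are all present; 3 is the first non-negative integer missing from the set.

3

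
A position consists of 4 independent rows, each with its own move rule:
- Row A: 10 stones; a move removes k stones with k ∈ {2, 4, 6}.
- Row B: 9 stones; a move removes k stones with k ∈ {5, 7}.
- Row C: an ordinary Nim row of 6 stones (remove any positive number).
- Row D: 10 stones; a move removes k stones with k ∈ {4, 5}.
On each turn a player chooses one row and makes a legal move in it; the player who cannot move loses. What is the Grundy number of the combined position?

6

For row A, compute g(0), g(1), … with moves {2, 4, 6}:
g(0) = mex{} = 0
g(1) = mex{} = 0
g(2) = mex{0} = 1
g(3) = mex{0} = 1
g(4) = mex{0,1} = 2
g(5) = mex{0,1} = 2
g(6) = mex{0,1,2} = 3
g(7) = mex{0,1,2} = 3
g(8) = mex{1,2,3} = 0
g(9) = mex{1,2,3} = 0
g(10) = mex{0,2,3} = 1
So g(10) = 1.
Build the Grundy sequence for row B with g(k) = mex{g(k−s) : s ∈ {5, 7}, s ≤ k}:
k:     0  1  2  3  4  5  6  7  8  9
g(k):  0  0  0  0  0  1  1  1  1  1
So g(9) = 1.
Row C is a plain Nim row of size 6, so its Grundy value is 6.
For row D, compute g(0), g(1), … with moves {4, 5}:
g(0) = mex{} = 0
g(1) = mex{} = 0
g(2) = mex{} = 0
g(3) = mex{} = 0
g(4) = mex{0} = 1
g(5) = mex{0} = 1
g(6) = mex{0} = 1
g(7) = mex{0} = 1
g(8) = mex{0,1} = 2
g(9) = mex{1} = 0
g(10) = mex{1} = 0
So g(10) = 0.
By the Sprague-Grundy theorem, the Grundy value of a sum of independent games is the XOR of the component values.
Combined value = 1 XOR 1 XOR 6 XOR 0 = 6.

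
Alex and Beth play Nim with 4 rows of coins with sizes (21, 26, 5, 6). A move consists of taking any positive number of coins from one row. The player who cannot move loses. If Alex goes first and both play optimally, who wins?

Nim-sum: 21 XOR 26 XOR 5 XOR 6 = 12.
The nim-sum is 12 ≠ 0, so this is an N-position: the player to move can win; Alex has a winning move.

Alex wins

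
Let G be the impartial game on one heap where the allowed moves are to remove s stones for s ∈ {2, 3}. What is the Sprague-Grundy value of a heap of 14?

Grundy values for subtraction set {2, 3}:
k:     0  1  2  3  4  5  6  7  8  9 10 11 12 13 14
g(k):  0  0  1  1  2  0  0  1  1  2  0  0  1  1  2
So g(14) = 2.

2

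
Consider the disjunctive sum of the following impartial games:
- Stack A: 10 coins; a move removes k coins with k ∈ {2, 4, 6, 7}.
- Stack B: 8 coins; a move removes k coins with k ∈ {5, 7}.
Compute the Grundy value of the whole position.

1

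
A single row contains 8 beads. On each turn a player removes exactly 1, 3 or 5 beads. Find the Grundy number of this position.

0

Grundy values for subtraction set {1, 3, 5}:
g(0) = mex{} = 0
g(1) = mex{0} = 1
g(2) = mex{1} = 0
g(3) = mex{0} = 1
g(4) = mex{1} = 0
g(5) = mex{0} = 1
g(6) = mex{1} = 0
g(7) = mex{0} = 1
g(8) = mex{1} = 0
So g(8) = 0.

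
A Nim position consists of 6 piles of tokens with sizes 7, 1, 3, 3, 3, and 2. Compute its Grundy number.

7

Write each in binary and XOR column by column:
  111  (7)
  001  (1)
  011  (3)
  011  (3)
  011  (3)
  010  (2)
  ---
  111  (7)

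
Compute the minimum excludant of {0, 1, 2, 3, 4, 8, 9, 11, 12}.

The values 0, 1, 2, 3, 4 are all present; 5 is the first non-negative integer missing from the set.

5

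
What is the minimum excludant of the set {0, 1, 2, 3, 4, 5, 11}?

6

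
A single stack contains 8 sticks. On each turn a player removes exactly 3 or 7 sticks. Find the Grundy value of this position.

2

Build the Grundy sequence with g(k) = mex{g(k−s) : s ∈ {3, 7}, s ≤ k}:
k:     0  1  2  3  4  5  6  7  8
g(k):  0  0  0  1  1  1  0  2  2
So g(8) = 2.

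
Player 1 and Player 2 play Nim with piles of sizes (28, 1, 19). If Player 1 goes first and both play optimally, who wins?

Compute the nim-sum pairwise:
28 XOR 1 = 29
29 XOR 19 = 14
The nim-sum is 14 ≠ 0, so this is an N-position: the player to move can win; Player 1 has a winning move.

Player 1 wins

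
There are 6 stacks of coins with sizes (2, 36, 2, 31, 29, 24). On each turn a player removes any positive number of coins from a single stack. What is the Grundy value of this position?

62

Nim-sum: 2 ⊕ 36 ⊕ 2 ⊕ 31 ⊕ 29 ⊕ 24 = 62.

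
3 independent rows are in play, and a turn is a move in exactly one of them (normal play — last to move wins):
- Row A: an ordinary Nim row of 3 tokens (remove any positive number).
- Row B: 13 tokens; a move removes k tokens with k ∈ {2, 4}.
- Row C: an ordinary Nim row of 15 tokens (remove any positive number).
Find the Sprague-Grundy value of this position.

12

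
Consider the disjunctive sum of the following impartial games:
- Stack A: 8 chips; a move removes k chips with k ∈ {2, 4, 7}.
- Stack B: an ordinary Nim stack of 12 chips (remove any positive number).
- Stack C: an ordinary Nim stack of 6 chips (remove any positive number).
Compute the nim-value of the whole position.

11

For stack A, compute g(0), g(1), … with moves {2, 4, 7}:
k:     0  1  2  3  4  5  6  7  8
g(k):  0  0  1  1  2  2  0  3  1
So g(8) = 1.
Stack B is a plain Nim stack of size 12, so its Grundy value is 12.
Stack C is a plain Nim stack of size 6, so its Grundy value is 6.
The value of a disjunctive sum is the nim-sum of the parts.
Combined value = 1 XOR 12 XOR 6 = 11.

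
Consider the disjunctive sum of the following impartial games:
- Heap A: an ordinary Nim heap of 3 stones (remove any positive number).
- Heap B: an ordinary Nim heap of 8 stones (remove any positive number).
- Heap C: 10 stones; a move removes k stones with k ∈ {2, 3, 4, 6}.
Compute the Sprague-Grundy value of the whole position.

10

Heap A is a plain Nim heap of size 3, so its Grundy value is 3.
Heap B is a plain Nim heap of size 8, so its Grundy value is 8.
For heap C, compute g(0), g(1), … with moves {2, 3, 4, 6}:
g(0) = mex{} = 0
g(1) = mex{} = 0
g(2) = mex{0} = 1
g(3) = mex{0} = 1
g(4) = mex{0,1} = 2
g(5) = mex{0,1} = 2
g(6) = mex{0,1,2} = 3
g(7) = mex{0,1,2} = 3
g(8) = mex{1,2,3} = 0
g(9) = mex{1,2,3} = 0
g(10) = mex{0,2,3} = 1
So g(10) = 1.
The value of a disjunctive sum is the nim-sum of the parts.
Combined value = 3 XOR 8 XOR 1 = 10.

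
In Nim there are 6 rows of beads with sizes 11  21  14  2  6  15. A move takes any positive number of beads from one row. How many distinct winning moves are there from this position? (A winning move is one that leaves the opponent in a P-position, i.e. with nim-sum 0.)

Compute the nim-sum pairwise:
11 XOR 21 = 30
30 XOR 14 = 16
16 XOR 2 = 18
18 XOR 6 = 20
20 XOR 15 = 27
The overall nim-sum is X = 27. A row of size p has a winning move iff p XOR X < p (reduce it to p XOR X).
  11: 11 XOR 27 = 16 ≥ 11 — no move.
  21: 21 XOR 27 = 14 < 21 — winning move (to 14).
  14: 14 XOR 27 = 21 ≥ 14 — no move.
  2: 2 XOR 27 = 25 ≥ 2 — no move.
  6: 6 XOR 27 = 29 ≥ 6 — no move.
  15: 15 XOR 27 = 20 ≥ 15 — no move.
That gives 1 winning move.

1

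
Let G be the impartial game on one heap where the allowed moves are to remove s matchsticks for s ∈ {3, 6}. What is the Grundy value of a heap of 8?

2

Compute g(0), g(1), … for moves {3, 6}:
k:     0  1  2  3  4  5  6  7  8
g(k):  0  0  0  1  1  1  2  2  2
So g(8) = 2.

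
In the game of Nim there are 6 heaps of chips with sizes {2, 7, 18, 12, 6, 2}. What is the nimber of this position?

In binary:
  00010  (2)
  00111  (7)
  10010  (18)
  01100  (12)
  00110  (6)
  00010  (2)
  -----
  11111  (31)

31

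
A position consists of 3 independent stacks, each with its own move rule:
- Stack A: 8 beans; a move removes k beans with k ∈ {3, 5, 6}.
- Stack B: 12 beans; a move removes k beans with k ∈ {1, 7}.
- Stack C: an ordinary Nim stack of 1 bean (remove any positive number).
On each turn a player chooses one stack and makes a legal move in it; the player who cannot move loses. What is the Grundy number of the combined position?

3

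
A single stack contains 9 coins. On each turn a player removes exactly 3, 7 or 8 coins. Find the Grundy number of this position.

Build the Grundy sequence with g(k) = mex{g(k−s) : s ∈ {3, 7, 8}, s ≤ k}:
g(0) = mex{} = 0
g(1) = mex{} = 0
g(2) = mex{} = 0
g(3) = mex{0} = 1
g(4) = mex{0} = 1
g(5) = mex{0} = 1
g(6) = mex{1} = 0
g(7) = mex{0,1} = 2
g(8) = mex{0,1} = 2
g(9) = mex{0} = 1
So g(9) = 1.

1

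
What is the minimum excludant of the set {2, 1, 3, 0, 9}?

The values 0, 1, 2, 3 are all present; 4 is the first non-negative integer missing from the set.

4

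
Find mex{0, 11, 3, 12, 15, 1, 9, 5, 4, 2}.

The values 0, 1, 2, 3, 4, 5 are all present; 6 is the first non-negative integer missing from the set.

6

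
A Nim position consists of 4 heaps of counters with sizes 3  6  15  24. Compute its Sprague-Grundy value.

Compute the nim-sum pairwise:
3 ^ 6 = 5
5 ^ 15 = 10
10 ^ 24 = 18

18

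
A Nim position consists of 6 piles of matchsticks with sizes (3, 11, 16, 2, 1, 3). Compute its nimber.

Compute the nim-sum pairwise:
3 XOR 11 = 8
8 XOR 16 = 24
24 XOR 2 = 26
26 XOR 1 = 27
27 XOR 3 = 24

24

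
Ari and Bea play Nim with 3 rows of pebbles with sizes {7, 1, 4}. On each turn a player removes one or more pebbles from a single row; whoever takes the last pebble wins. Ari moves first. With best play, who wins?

Nim-sum: 7 ⊕ 1 ⊕ 4 = 2.
The nim-sum is 2 ≠ 0, so this is an N-position: the player to move can win; Ari has a winning move.

Ari wins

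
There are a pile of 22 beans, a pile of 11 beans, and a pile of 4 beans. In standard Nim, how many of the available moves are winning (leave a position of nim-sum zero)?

1

Compute the nim-sum pairwise:
22 ^ 11 = 29
29 ^ 4 = 25
The overall nim-sum is X = 25. A pile of size p has a winning move iff p XOR X < p (reduce it to p XOR X).
  22: 22 XOR 25 = 15 < 22 — winning move (to 15).
  11: 11 XOR 25 = 18 ≥ 11 — no move.
  4: 4 XOR 25 = 29 ≥ 4 — no move.
That gives 1 winning move.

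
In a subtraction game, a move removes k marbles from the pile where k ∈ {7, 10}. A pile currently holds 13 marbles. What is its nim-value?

1

Grundy values for subtraction set {7, 10}:
g(0) = mex{} = 0
g(1) = mex{} = 0
g(2) = mex{} = 0
g(3) = mex{} = 0
g(4) = mex{} = 0
g(5) = mex{} = 0
g(6) = mex{} = 0
g(7) = mex{0} = 1
g(8) = mex{0} = 1
g(9) = mex{0} = 1
g(10) = mex{0} = 1
g(11) = mex{0} = 1
g(12) = mex{0} = 1
g(13) = mex{0} = 1
So g(13) = 1.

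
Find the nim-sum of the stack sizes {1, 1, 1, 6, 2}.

5

Compute the nim-sum pairwise:
1 ⊕ 1 = 0
0 ⊕ 1 = 1
1 ⊕ 6 = 7
7 ⊕ 2 = 5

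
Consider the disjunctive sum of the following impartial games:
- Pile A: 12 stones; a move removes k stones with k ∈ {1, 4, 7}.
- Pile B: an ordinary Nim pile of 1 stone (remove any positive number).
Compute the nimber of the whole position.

3

For pile A, compute g(0), g(1), … with moves {1, 4, 7}:
k:     0  1  2  3  4  5  6  7  8  9 10 11 12
g(k):  0  1  0  1  2  0  1  2  0  1  0  1  2
So g(12) = 2.
Pile B is a plain Nim pile of size 1, so its Grundy value is 1.
The value of a disjunctive sum is the nim-sum of the parts.
Combined value = 2 ⊕ 1 = 3.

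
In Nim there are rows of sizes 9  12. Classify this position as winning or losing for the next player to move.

Bitwise XOR of the heap sizes:
  1001  (9)
  1100  (12)
  ----
  0101  (5)
The nim-sum is 5 ≠ 0, so this is an N-position: the player to move can win.

Winning position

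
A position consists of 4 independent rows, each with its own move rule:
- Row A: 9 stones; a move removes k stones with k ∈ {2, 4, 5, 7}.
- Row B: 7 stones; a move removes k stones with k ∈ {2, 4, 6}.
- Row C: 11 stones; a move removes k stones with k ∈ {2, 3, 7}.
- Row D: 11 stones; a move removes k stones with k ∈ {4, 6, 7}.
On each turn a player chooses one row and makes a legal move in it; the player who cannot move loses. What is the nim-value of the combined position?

3

Build the Grundy sequence for row A with g(k) = mex{g(k−s) : s ∈ {2, 4, 5, 7}, s ≤ k}:
k:     0  1  2  3  4  5  6  7  8  9
g(k):  0  0  1  1  2  2  3  3  4  0
So g(9) = 0.
Grundy values for row B (subtraction set {2, 4, 6}):
k:     0  1  2  3  4  5  6  7
g(k):  0  0  1  1  2  2  3  3
So g(7) = 3.
For row C, compute g(0), g(1), … with moves {2, 3, 7}:
k:     0  1  2  3  4  5  6  7  8  9 10 11
g(k):  0  0  1  1  2  0  0  1  1  2  0  0
So g(11) = 0.
For row D, compute g(0), g(1), … with moves {4, 6, 7}:
k:     0  1  2  3  4  5  6  7  8  9 10 11
g(k):  0  0  0  0  1  1  1  1  2  2  2  0
So g(11) = 0.
By the Sprague-Grundy theorem, the Grundy value of a sum of independent games is the XOR of the component values.
Combined value = 0 XOR 3 XOR 0 XOR 0 = 3.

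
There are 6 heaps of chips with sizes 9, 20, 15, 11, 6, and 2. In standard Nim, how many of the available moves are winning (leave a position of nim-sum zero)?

1

Compute the nim-sum pairwise:
9 XOR 20 = 29
29 XOR 15 = 18
18 XOR 11 = 25
25 XOR 6 = 31
31 XOR 2 = 29
The overall nim-sum is X = 29. A heap of size p has a winning move iff p XOR X < p (reduce it to p XOR X).
  9: 9 XOR 29 = 20 ≥ 9 — no move.
  20: 20 XOR 29 = 9 < 20 — winning move (to 9).
  15: 15 XOR 29 = 18 ≥ 15 — no move.
  11: 11 XOR 29 = 22 ≥ 11 — no move.
  6: 6 XOR 29 = 27 ≥ 6 — no move.
  2: 2 XOR 29 = 31 ≥ 2 — no move.
That gives 1 winning move.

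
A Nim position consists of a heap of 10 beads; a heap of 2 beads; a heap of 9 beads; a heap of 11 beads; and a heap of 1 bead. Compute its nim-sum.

11

Nim-sum: 10 XOR 2 XOR 9 XOR 11 XOR 1 = 11.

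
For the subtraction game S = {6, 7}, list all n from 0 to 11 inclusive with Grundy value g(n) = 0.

Build the Grundy sequence with g(k) = mex{g(k−s) : s ∈ {6, 7}, s ≤ k}:
k:     0  1  2  3  4  5  6  7  8  9 10 11
g(k):  0  0  0  0  0  0  1  1  1  1  1  1
The P-positions (g = 0) in 0..11 are 0, 1, 2, 3, 4, 5.

0, 1, 2, 3, 4, 5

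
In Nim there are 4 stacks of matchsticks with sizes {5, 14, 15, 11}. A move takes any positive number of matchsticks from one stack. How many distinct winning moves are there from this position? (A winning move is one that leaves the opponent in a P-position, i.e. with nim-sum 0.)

Compute the nim-sum pairwise:
5 ⊕ 14 = 11
11 ⊕ 15 = 4
4 ⊕ 11 = 15
The overall nim-sum is X = 15. A stack of size p has a winning move iff p XOR X < p (reduce it to p XOR X).
  5: 5 XOR 15 = 10 ≥ 5 — no move.
  14: 14 XOR 15 = 1 < 14 — winning move (to 1).
  15: 15 XOR 15 = 0 < 15 — winning move (to 0).
  11: 11 XOR 15 = 4 < 11 — winning move (to 4).
That gives 3 winning moves.

3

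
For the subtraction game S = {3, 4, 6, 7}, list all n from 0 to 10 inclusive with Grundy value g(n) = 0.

0, 1, 2, 10

Compute g(0), g(1), … for moves {3, 4, 6, 7}:
g(0) = mex{} = 0
g(1) = mex{} = 0
g(2) = mex{} = 0
g(3) = mex{0} = 1
g(4) = mex{0} = 1
g(5) = mex{0} = 1
g(6) = mex{0,1} = 2
g(7) = mex{0,1} = 2
g(8) = mex{0,1} = 2
g(9) = mex{0,1,2} = 3
g(10) = mex{1,2} = 0
The P-positions (g = 0) in 0..10 are 0, 1, 2, 10.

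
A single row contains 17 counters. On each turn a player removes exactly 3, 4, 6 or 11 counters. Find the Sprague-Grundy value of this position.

0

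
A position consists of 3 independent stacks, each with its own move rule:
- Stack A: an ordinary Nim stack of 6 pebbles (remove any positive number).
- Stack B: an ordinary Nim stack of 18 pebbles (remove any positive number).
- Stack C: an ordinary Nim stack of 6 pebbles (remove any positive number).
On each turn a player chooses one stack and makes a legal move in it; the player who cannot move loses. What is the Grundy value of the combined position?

Stack A is a plain Nim stack of size 6, so its Grundy value is 6.
Stack B is a plain Nim stack of size 18, so its Grundy value is 18.
Stack C is a plain Nim stack of size 6, so its Grundy value is 6.
The value of a disjunctive sum is the nim-sum of the parts.
Combined value = 6 XOR 18 XOR 6 = 18.

18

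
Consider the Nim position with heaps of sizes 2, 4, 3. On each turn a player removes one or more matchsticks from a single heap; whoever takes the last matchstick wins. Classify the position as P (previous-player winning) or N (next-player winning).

Compute the nim-sum pairwise:
2 ^ 4 = 6
6 ^ 3 = 5
The nim-sum is 5 ≠ 0, so this is an N-position: the player to move can win.

N-position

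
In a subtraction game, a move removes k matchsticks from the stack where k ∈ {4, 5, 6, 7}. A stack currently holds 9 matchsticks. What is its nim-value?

Compute g(0), g(1), … for moves {4, 5, 6, 7}:
g(0) = mex{} = 0
g(1) = mex{} = 0
g(2) = mex{} = 0
g(3) = mex{} = 0
g(4) = mex{0} = 1
g(5) = mex{0} = 1
g(6) = mex{0} = 1
g(7) = mex{0} = 1
g(8) = mex{0,1} = 2
g(9) = mex{0,1} = 2
So g(9) = 2.

2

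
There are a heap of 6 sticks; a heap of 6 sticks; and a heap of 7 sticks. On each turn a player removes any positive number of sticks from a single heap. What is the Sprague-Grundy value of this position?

Compute the nim-sum pairwise:
6 XOR 6 = 0
0 XOR 7 = 7

7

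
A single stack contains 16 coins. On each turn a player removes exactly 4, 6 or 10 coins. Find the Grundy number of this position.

0

Compute g(0), g(1), … for moves {4, 6, 10}:
k:     0  1  2  3  4  5  6  7  8  9 10 11 12 13 14 15 16
g(k):  0  0  0  0  1  1  1  1  2  2  2  2  3  3  0  0  0
So g(16) = 0.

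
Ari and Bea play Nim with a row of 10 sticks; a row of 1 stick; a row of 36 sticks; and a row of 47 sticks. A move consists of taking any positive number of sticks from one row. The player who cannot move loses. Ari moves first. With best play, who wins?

Bea wins

Compute the nim-sum pairwise:
10 ⊕ 1 = 11
11 ⊕ 36 = 47
47 ⊕ 47 = 0
The nim-sum is 0, so this is a P-position: the player to move is in a losing position under optimal play; Ari is about to move from it and so loses — Bea wins.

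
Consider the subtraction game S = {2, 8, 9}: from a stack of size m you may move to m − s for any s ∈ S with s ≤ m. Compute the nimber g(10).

3

Build the Grundy sequence with g(k) = mex{g(k−s) : s ∈ {2, 8, 9}, s ≤ k}:
g(0) = mex{} = 0
g(1) = mex{} = 0
g(2) = mex{0} = 1
g(3) = mex{0} = 1
g(4) = mex{1} = 0
g(5) = mex{1} = 0
g(6) = mex{0} = 1
g(7) = mex{0} = 1
g(8) = mex{0,1} = 2
g(9) = mex{0,1} = 2
g(10) = mex{0,1,2} = 3
So g(10) = 3.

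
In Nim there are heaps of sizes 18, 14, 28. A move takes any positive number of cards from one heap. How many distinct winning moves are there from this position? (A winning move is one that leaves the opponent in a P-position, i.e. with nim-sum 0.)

Compute the nim-sum pairwise:
18 ⊕ 14 = 28
28 ⊕ 28 = 0
The nim-sum is already 0, so every move leaves a nonzero nim-sum — there are no winning moves.

0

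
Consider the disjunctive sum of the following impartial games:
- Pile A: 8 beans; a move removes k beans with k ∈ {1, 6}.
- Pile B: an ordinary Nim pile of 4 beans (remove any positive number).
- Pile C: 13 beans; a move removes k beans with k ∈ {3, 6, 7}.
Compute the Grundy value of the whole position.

4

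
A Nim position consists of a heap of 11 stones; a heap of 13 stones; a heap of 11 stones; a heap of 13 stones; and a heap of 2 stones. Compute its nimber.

2

Nim-sum: 11 ⊕ 13 ⊕ 11 ⊕ 13 ⊕ 2 = 2.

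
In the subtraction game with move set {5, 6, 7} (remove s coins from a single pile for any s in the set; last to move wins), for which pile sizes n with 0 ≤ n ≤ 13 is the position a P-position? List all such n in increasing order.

0, 1, 2, 3, 4, 12, 13

Build the Grundy sequence with g(k) = mex{g(k−s) : s ∈ {5, 6, 7}, s ≤ k}:
g(0) = mex{} = 0
g(1) = mex{} = 0
g(2) = mex{} = 0
g(3) = mex{} = 0
g(4) = mex{} = 0
g(5) = mex{0} = 1
g(6) = mex{0} = 1
g(7) = mex{0} = 1
g(8) = mex{0} = 1
g(9) = mex{0} = 1
g(10) = mex{0,1} = 2
g(11) = mex{0,1} = 2
g(12) = mex{1} = 0
g(13) = mex{1} = 0
The P-positions (g = 0) in 0..13 are 0, 1, 2, 3, 4, 12, 13.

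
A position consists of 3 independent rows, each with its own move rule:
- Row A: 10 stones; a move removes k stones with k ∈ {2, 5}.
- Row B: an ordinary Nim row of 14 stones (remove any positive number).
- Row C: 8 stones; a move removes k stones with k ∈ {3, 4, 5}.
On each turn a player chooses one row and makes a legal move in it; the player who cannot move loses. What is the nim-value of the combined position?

15

Grundy values for row A (subtraction set {2, 5}):
k:     0  1  2  3  4  5  6  7  8  9 10
g(k):  0  0  1  1  0  2  1  0  0  1  1
So g(10) = 1.
Row B is a plain Nim row of size 14, so its Grundy value is 14.
Grundy values for row C (subtraction set {3, 4, 5}):
k:     0  1  2  3  4  5  6  7  8
g(k):  0  0  0  1  1  1  2  2  0
So g(8) = 0.
The value of a disjunctive sum is the nim-sum of the parts.
Combined value = 1 ⊕ 14 ⊕ 0 = 15.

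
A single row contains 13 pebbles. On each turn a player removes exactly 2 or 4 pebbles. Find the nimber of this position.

Build the Grundy sequence with g(k) = mex{g(k−s) : s ∈ {2, 4}, s ≤ k}:
k:     0  1  2  3  4  5  6  7  8  9 10 11 12 13
g(k):  0  0  1  1  2  2  0  0  1  1  2  2  0  0
So g(13) = 0.

0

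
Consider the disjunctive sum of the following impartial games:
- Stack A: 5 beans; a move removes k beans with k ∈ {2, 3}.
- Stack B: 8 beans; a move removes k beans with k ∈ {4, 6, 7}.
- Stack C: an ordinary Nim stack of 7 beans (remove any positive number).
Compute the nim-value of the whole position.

Grundy values for stack A (subtraction set {2, 3}):
g(0) = mex{} = 0
g(1) = mex{} = 0
g(2) = mex{0} = 1
g(3) = mex{0} = 1
g(4) = mex{0,1} = 2
g(5) = mex{1} = 0
So g(5) = 0.
For stack B, compute g(0), g(1), … with moves {4, 6, 7}:
g(0) = mex{} = 0
g(1) = mex{} = 0
g(2) = mex{} = 0
g(3) = mex{} = 0
g(4) = mex{0} = 1
g(5) = mex{0} = 1
g(6) = mex{0} = 1
g(7) = mex{0} = 1
g(8) = mex{0,1} = 2
So g(8) = 2.
Stack C is a plain Nim stack of size 7, so its Grundy value is 7.
By the Sprague-Grundy theorem, the Grundy value of a sum of independent games is the XOR of the component values.
Combined value = 0 ⊕ 2 ⊕ 7 = 5.

5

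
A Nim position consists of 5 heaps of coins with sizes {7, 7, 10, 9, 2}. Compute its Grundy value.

1

Compute the nim-sum pairwise:
7 XOR 7 = 0
0 XOR 10 = 10
10 XOR 9 = 3
3 XOR 2 = 1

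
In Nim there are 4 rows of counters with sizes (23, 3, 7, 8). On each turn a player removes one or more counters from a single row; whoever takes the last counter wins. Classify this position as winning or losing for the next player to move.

Winning position

In binary:
  10111  (23)
  00011  (3)
  00111  (7)
  01000  (8)
  -----
  11011  (27)
The nim-sum is 27 ≠ 0, so this is an N-position: the player to move can win.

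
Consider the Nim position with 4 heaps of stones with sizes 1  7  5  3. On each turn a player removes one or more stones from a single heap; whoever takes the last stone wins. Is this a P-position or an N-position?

Nim-sum: 1 ^ 7 ^ 5 ^ 3 = 0.
The nim-sum is 0, so this is a P-position: the player to move is in a losing position under optimal play.

P-position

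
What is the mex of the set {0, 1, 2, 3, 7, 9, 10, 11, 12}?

The values 0, 1, 2, 3 are all present; 4 is the first non-negative integer missing from the set.

4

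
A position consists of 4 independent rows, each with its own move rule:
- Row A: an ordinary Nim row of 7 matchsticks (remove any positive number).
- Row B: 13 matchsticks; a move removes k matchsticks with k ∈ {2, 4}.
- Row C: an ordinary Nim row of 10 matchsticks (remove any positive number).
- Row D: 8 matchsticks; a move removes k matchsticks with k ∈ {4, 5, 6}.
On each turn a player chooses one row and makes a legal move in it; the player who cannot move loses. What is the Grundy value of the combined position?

Row A is a plain Nim row of size 7, so its Grundy value is 7.
Grundy values for row B (subtraction set {2, 4}):
g(0) = mex{} = 0
g(1) = mex{} = 0
g(2) = mex{0} = 1
g(3) = mex{0} = 1
g(4) = mex{0,1} = 2
g(5) = mex{0,1} = 2
g(6) = mex{1,2} = 0
g(7) = mex{1,2} = 0
g(8) = mex{0,2} = 1
g(9) = mex{0,2} = 1
g(10) = mex{0,1} = 2
g(11) = mex{0,1} = 2
g(12) = mex{1,2} = 0
g(13) = mex{1,2} = 0
So g(13) = 0.
Row C is a plain Nim row of size 10, so its Grundy value is 10.
Grundy values for row D (subtraction set {4, 5, 6}):
g(0) = mex{} = 0
g(1) = mex{} = 0
g(2) = mex{} = 0
g(3) = mex{} = 0
g(4) = mex{0} = 1
g(5) = mex{0} = 1
g(6) = mex{0} = 1
g(7) = mex{0} = 1
g(8) = mex{0,1} = 2
So g(8) = 2.
The value of a disjunctive sum is the nim-sum of the parts.
Combined value = 7 ⊕ 0 ⊕ 10 ⊕ 2 = 15.

15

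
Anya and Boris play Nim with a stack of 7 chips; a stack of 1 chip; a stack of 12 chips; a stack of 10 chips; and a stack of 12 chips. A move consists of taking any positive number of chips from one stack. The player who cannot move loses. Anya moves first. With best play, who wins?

Anya wins

Nim-sum: 7 XOR 1 XOR 12 XOR 10 XOR 12 = 12.
The nim-sum is 12 ≠ 0, so this is an N-position: the player to move can win; Anya has a winning move.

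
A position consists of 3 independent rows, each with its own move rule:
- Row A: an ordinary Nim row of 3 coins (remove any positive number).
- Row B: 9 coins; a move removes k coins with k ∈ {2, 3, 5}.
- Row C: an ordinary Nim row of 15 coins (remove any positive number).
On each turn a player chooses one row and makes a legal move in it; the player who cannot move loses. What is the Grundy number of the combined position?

13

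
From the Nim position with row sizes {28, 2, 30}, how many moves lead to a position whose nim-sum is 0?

0

Nim-sum: 28 XOR 2 XOR 30 = 0.
The nim-sum is already 0, so every move leaves a nonzero nim-sum — there are no winning moves.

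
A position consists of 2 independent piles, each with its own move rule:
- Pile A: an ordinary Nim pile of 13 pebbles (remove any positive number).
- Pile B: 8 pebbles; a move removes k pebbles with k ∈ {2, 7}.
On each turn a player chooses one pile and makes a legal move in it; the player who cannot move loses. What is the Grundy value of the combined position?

15

Pile A is a plain Nim pile of size 13, so its Grundy value is 13.
For pile B, compute g(0), g(1), … with moves {2, 7}:
g(0) = mex{} = 0
g(1) = mex{} = 0
g(2) = mex{0} = 1
g(3) = mex{0} = 1
g(4) = mex{1} = 0
g(5) = mex{1} = 0
g(6) = mex{0} = 1
g(7) = mex{0} = 1
g(8) = mex{0,1} = 2
So g(8) = 2.
The value of a disjunctive sum is the nim-sum of the parts.
Combined value = 13 XOR 2 = 15.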